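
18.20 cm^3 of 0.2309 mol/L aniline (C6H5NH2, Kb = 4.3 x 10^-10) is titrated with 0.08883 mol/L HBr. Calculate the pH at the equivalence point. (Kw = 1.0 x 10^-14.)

n(C6H5NH2) = 0.2309 x 0.01820 = 0.004202 mol; V(HBr) at equivalence = 0.004202/0.08883 = 0.04731 L.
At equivalence the base is fully converted to C6H5NH3+; total volume = 0.06551 L, so [C6H5NH3+] = 0.004202/0.06551 = 0.06415 M.
Ka(C6H5NH3+) = Kw/Kb = 1.0e-14 / 4.3 x 10^-10 = 2.33e-5.
[H^+] = sqrt(Ka x [C6H5NH3+]) = sqrt(2.33e-5 x 0.06415) = 0.00122 M.
pH = -log(0.00122) = 2.91.

2.91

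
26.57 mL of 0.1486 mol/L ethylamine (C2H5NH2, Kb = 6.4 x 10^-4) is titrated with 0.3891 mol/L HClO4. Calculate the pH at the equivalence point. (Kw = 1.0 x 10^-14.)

5.89

n(C2H5NH2) = 0.1486 x 0.02657 = 0.003948 mol; V(HClO4) at equivalence = 0.003948/0.3891 = 0.01015 L.
At equivalence the base is fully converted to C2H5NH3+; total volume = 0.03672 L, so [C2H5NH3+] = 0.003948/0.03672 = 0.1075 M.
Ka(C2H5NH3+) = Kw/Kb = 1.0e-14 / 6.4 x 10^-4 = 1.56e-11.
[H^+] = sqrt(Ka x [C2H5NH3+]) = sqrt(1.56e-11 x 0.1075) = 1.30e-6 M.
pH = -log(1.30e-6) = 5.89.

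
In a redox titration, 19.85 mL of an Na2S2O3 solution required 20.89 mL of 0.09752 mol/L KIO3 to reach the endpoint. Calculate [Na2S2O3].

n(KIO3) = 0.09752 x 0.02089 = 0.002037 mol.
From the balanced equation, 1 mol KIO3 reacts with 6 mol Na2S2O3, so n(Na2S2O3) = 0.002037 x 6/1 = 0.01222 mol.
[Na2S2O3] = 0.01222 / 0.01985 L = 0.616 M.

0.616 M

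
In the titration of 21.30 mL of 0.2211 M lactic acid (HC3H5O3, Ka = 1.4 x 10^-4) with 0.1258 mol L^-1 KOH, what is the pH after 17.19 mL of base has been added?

Initial n(HC3H5O3) = 0.2211 x 0.02130 = 0.004709 mol.
n(KOH) added = 0.1258 x 0.01719 = 0.002163 mol, converting that many moles of HC3H5O3 to C3H5O3-.
Remaining n(HC3H5O3) = 0.002547 mol; n(C3H5O3-) = 0.002163 mol.
By Henderson-Hasselbalch, pH = pKa + log([A^-]/[HA]) = 3.85 + log(0.002163/0.002547) = 3.85 + (-0.07) = 3.78.

3.78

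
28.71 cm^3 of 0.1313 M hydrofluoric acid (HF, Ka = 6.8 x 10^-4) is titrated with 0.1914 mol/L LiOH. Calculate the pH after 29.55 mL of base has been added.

12.51

n(acid) = 0.1313 x 0.02871 = 0.003770 mol; n(LiOH) added = 0.1914 x 0.02955 = 0.005656 mol.
Base is in excess by 0.005656 - 0.003770 = 0.001886 mol in a total volume of 0.05826 L.
[OH^-] = 0.001886/0.05826 = 0.03238 M, so pOH = 1.49 and pH = 14.00 - 1.49 = 12.51.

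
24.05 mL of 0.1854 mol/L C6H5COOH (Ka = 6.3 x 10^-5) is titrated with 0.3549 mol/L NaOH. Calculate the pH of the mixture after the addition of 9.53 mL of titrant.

4.70

Initial n(C6H5COOH) = 0.1854 x 0.02405 = 0.004459 mol.
n(NaOH) added = 0.3549 x 0.009530 = 0.003382 mol, converting that many moles of C6H5COOH to C6H5COO-.
Remaining n(C6H5COOH) = 0.001077 mol; n(C6H5COO-) = 0.003382 mol.
By Henderson-Hasselbalch, pH = pKa + log([A^-]/[HA]) = 4.20 + log(0.003382/0.001077) = 4.20 + (+0.50) = 4.70.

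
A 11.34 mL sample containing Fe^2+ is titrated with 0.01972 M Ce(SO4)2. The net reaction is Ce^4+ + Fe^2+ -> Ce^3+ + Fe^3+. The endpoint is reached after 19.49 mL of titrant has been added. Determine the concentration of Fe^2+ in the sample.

0.0339 M

n(Ce(SO4)2) = 0.01972 x 0.01949 = 0.0003843 mol.
From the balanced equation, 1 mol Ce(SO4)2 reacts with 1 mol Fe^2+, so n(Fe^2+) = 0.0003843 x 1/1 = 0.0003843 mol.
[Fe^2+] = 0.0003843 / 0.01134 L = 0.0339 M.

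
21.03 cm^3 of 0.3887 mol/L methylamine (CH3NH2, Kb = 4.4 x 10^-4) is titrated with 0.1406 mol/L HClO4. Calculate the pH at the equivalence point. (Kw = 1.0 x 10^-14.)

5.81

n(CH3NH2) = 0.3887 x 0.02103 = 0.008174 mol; V(HClO4) at equivalence = 0.008174/0.1406 = 0.05814 L.
At equivalence the base is fully converted to CH3NH3+; total volume = 0.07917 L, so [CH3NH3+] = 0.008174/0.07917 = 0.1033 M.
Ka(CH3NH3+) = Kw/Kb = 1.0e-14 / 4.4 x 10^-4 = 2.27e-11.
[H^+] = sqrt(Ka x [CH3NH3+]) = sqrt(2.27e-11 x 0.1033) = 1.53e-6 M.
pH = -log(1.53e-6) = 5.81.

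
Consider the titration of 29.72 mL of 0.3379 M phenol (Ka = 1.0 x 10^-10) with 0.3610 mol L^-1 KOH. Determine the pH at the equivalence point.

11.62

n(C6H5OH) = 0.3379 x 0.02972 = 0.01004 mol; V(KOH) at equivalence = 0.01004/0.3610 = 0.02782 L.
At equivalence all the acid is converted to C6H5O-; total volume = 0.02972 + 0.02782 = 0.05754 L, so [C6H5O-] = 0.01004/0.05754 = 0.1745 M.
Kb = Kw/Ka = 1.0e-14 / 1.0 x 10^-10 = 0.000100.
[OH^-] = sqrt(Kb x [C6H5O-]) = sqrt(0.000100 x 0.1745) = 0.00418 M.
pOH = 2.38, so pH = 14.00 - 2.38 = 11.62.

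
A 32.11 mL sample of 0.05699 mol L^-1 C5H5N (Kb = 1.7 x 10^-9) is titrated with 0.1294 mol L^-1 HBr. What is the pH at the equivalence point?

n(C5H5N) = 0.05699 x 0.03211 = 0.001830 mol; V(HBr) at equivalence = 0.001830/0.1294 = 0.01414 L.
At equivalence the base is fully converted to C5H5NH+; total volume = 0.04625 L, so [C5H5NH+] = 0.001830/0.04625 = 0.03956 M.
Ka(C5H5NH+) = Kw/Kb = 1.0e-14 / 1.7 x 10^-9 = 5.88e-6.
[H^+] = sqrt(Ka x [C5H5NH+]) = sqrt(5.88e-6 x 0.03956) = 0.000482 M.
pH = -log(0.000482) = 3.32.

3.32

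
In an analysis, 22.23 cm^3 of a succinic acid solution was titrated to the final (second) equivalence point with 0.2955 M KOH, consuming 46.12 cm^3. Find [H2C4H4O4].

n(KOH) = 0.2955 x 0.04612 = 0.01363 mol.
At the final (second) equivalence point, 2 mol OH^- react per mol H2C4H4O4, so n(H2C4H4O4) = 0.01363 / 2 = 0.006814 mol.
[H2C4H4O4] = 0.006814 / 0.02223 L = 0.307 M.

0.307 M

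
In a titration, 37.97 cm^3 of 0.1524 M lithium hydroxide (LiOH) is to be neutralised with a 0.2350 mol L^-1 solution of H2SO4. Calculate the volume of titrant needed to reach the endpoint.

n(LiOH) = 0.1524 mol/L x 0.03797 L = 0.005787 mol.
The neutralisation is 2 LiOH : 1 H2SO4, so n(H2SO4) = 0.005787 x 1/2 = 0.002893 mol.
V(H2SO4) = 0.002893 / 0.2350 = 0.01231 L = 12.3 mL.

12.3 mL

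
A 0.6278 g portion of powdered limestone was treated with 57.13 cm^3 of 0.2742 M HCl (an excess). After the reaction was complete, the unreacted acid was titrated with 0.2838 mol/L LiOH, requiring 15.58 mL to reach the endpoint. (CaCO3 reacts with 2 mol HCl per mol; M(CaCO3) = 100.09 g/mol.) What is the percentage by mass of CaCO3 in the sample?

Total n(HCl) added = 0.2742 x 0.05713 = 0.01567 mol.
n(LiOH) used = 0.2838 x 0.01558 = 0.004422 mol, which equals the excess n(HCl).
So n(HCl) consumed by the sample = 0.01567 - 0.004422 = 0.01124 mol.
n(CaCO3) = 0.01124 / 2 = 0.005622 mol.
mass CaCO3 = 0.005622 x 100.09 = 0.5627 g, so %CaCO3 = 0.5627/0.6278 x 100 = 89.6%.

89.6%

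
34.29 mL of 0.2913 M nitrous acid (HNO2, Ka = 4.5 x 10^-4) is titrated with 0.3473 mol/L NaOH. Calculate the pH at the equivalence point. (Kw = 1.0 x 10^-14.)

n(HNO2) = 0.2913 x 0.03429 = 0.009989 mol; V(NaOH) at equivalence = 0.009989/0.3473 = 0.02876 L.
At equivalence all the acid is converted to NO2-; total volume = 0.03429 + 0.02876 = 0.06305 L, so [NO2-] = 0.009989/0.06305 = 0.1584 M.
Kb = Kw/Ka = 1.0e-14 / 4.5 x 10^-4 = 2.22e-11.
[OH^-] = sqrt(Kb x [NO2-]) = sqrt(2.22e-11 x 0.1584) = 1.88e-6 M.
pOH = 5.73, so pH = 14.00 - 5.73 = 8.27.

8.27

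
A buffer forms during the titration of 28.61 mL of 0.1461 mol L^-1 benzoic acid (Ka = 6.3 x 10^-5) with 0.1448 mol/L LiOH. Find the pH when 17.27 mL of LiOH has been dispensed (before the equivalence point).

Initial n(C6H5COOH) = 0.1461 x 0.02861 = 0.004180 mol.
n(LiOH) added = 0.1448 x 0.01727 = 0.002501 mol, converting that many moles of C6H5COOH to C6H5COO-.
Remaining n(C6H5COOH) = 0.001679 mol; n(C6H5COO-) = 0.002501 mol.
By Henderson-Hasselbalch, pH = pKa + log([A^-]/[HA]) = 4.20 + log(0.002501/0.001679) = 4.20 + (+0.17) = 4.37.

4.37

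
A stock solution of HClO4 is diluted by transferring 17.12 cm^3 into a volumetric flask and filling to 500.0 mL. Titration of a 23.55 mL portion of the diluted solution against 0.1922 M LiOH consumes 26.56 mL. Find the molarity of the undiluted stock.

n(LiOH) = 0.1922 x 0.02656 = 0.005105 mol.
n(HClO4) in the aliquot = 0.005105 mol.
[diluted HClO4] = 0.005105 / 0.02355 = 0.2168 M.
Dilution factor = 500.0/17.12 = 29.21, so [stock] = 0.2168 x 29.21 = 6.33 M.

6.33 M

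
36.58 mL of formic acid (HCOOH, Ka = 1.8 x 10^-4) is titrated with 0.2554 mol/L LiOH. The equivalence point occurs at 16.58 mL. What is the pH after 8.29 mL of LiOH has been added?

3.74

8.29 mL is exactly half the equivalence volume (16.58/2), i.e. the half-equivalence point.
There, n(HA) = n(A^-), so pH = pKa = -log(1.8 x 10^-4) = 3.74.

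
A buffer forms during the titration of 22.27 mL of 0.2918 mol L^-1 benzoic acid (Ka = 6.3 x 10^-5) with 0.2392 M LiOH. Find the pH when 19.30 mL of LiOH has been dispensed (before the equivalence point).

Initial n(C6H5COOH) = 0.2918 x 0.02227 = 0.006498 mol.
n(LiOH) added = 0.2392 x 0.01930 = 0.004617 mol, converting that many moles of C6H5COOH to C6H5COO-.
Remaining n(C6H5COOH) = 0.001882 mol; n(C6H5COO-) = 0.004617 mol.
By Henderson-Hasselbalch, pH = pKa + log([A^-]/[HA]) = 4.20 + log(0.004617/0.001882) = 4.20 + (+0.39) = 4.59.

4.59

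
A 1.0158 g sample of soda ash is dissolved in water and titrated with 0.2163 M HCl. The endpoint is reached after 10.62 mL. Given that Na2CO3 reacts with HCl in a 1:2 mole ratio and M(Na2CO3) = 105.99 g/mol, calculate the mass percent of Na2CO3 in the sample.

n(HCl) = 0.2163 x 0.01062 = 0.002297 mol.
n(Na2CO3) = 0.002297 / 2 = 0.001149 mol.
mass of Na2CO3 = 0.001149 x 105.99 = 0.1217 g.
% purity = 0.1217 / 1.0158 x 100 = 12.0%.

12.0%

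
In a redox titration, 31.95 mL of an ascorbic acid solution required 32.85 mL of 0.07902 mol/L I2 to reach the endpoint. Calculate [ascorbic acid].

0.0812 M

n(I2) = 0.07902 x 0.03285 = 0.002596 mol.
From the balanced equation, 1 mol I2 reacts with 1 mol ascorbic acid, so n(ascorbic acid) = 0.002596 x 1/1 = 0.002596 mol.
[ascorbic acid] = 0.002596 / 0.03195 L = 0.0812 M.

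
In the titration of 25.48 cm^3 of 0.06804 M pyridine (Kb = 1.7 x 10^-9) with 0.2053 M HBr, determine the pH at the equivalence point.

3.26

n(C5H5N) = 0.06804 x 0.02548 = 0.001734 mol; V(HBr) at equivalence = 0.001734/0.2053 = 0.008445 L.
At equivalence the base is fully converted to C5H5NH+; total volume = 0.03392 L, so [C5H5NH+] = 0.001734/0.03392 = 0.05110 M.
Ka(C5H5NH+) = Kw/Kb = 1.0e-14 / 1.7 x 10^-9 = 5.88e-6.
[H^+] = sqrt(Ka x [C5H5NH+]) = sqrt(5.88e-6 x 0.05110) = 0.000548 M.
pH = -log(0.000548) = 3.26.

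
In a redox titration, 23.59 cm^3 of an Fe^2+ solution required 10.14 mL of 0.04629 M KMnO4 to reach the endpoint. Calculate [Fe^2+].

n(KMnO4) = 0.04629 x 0.01014 = 0.0004694 mol.
From the balanced equation, 1 mol KMnO4 reacts with 5 mol Fe^2+, so n(Fe^2+) = 0.0004694 x 5/1 = 0.002347 mol.
[Fe^2+] = 0.002347 / 0.02359 L = 0.0995 M.

0.0995 M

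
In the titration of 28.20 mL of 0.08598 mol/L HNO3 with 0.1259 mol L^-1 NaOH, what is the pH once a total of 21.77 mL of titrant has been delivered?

11.80

n(acid) = 0.08598 x 0.02820 = 0.002425 mol; n(NaOH) added = 0.1259 x 0.02177 = 0.002741 mol.
Base is in excess by 0.002741 - 0.002425 = 0.0003162 mol in a total volume of 0.04997 L.
[OH^-] = 0.0003162/0.04997 = 0.006328 M, so pOH = 2.20 and pH = 14.00 - 2.20 = 11.80.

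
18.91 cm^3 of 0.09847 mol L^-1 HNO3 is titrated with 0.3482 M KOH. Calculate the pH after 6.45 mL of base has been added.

12.18

n(acid) = 0.09847 x 0.01891 = 0.001862 mol; n(KOH) added = 0.3482 x 0.006450 = 0.002246 mol.
Base is in excess by 0.002246 - 0.001862 = 0.0003838 mol in a total volume of 0.02536 L.
[OH^-] = 0.0003838/0.02536 = 0.01513 M, so pOH = 1.82 and pH = 14.00 - 1.82 = 12.18.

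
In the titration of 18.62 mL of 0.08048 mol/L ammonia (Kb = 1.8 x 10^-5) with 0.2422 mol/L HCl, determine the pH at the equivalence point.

5.24

n(NH3) = 0.08048 x 0.01862 = 0.001499 mol; V(HCl) at equivalence = 0.001499/0.2422 = 0.006187 L.
At equivalence the base is fully converted to NH4+; total volume = 0.02481 L, so [NH4+] = 0.001499/0.02481 = 0.06041 M.
Ka(NH4+) = Kw/Kb = 1.0e-14 / 1.8 x 10^-5 = 5.56e-10.
[H^+] = sqrt(Ka x [NH4+]) = sqrt(5.56e-10 x 0.06041) = 5.79e-6 M.
pH = -log(5.79e-6) = 5.24.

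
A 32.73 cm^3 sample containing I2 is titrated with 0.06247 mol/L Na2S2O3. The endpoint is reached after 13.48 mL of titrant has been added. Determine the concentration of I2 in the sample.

0.0129 M

n(Na2S2O3) = 0.06247 x 0.01348 = 0.0008421 mol.
From the balanced equation, 2 mol Na2S2O3 reacts with 1 mol I2, so n(I2) = 0.0008421 x 1/2 = 0.0004210 mol.
[I2] = 0.0004210 / 0.03273 L = 0.0129 M.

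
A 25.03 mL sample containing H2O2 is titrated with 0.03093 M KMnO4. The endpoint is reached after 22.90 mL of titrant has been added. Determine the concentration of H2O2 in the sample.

0.0707 M

n(KMnO4) = 0.03093 x 0.02290 = 0.0007083 mol.
From the balanced equation, 2 mol KMnO4 reacts with 5 mol H2O2, so n(H2O2) = 0.0007083 x 5/2 = 0.001771 mol.
[H2O2] = 0.001771 / 0.02503 L = 0.0707 M.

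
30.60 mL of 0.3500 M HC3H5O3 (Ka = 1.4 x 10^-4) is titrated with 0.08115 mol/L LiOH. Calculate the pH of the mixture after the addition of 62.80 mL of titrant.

Initial n(HC3H5O3) = 0.3500 x 0.03060 = 0.01071 mol.
n(LiOH) added = 0.08115 x 0.06280 = 0.005096 mol, converting that many moles of HC3H5O3 to C3H5O3-.
Remaining n(HC3H5O3) = 0.005614 mol; n(C3H5O3-) = 0.005096 mol.
By Henderson-Hasselbalch, pH = pKa + log([A^-]/[HA]) = 3.85 + log(0.005096/0.005614) = 3.85 + (-0.04) = 3.81.

3.81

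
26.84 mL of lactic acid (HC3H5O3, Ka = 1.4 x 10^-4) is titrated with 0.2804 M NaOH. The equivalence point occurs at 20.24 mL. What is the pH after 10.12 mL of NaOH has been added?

10.12 mL is exactly half the equivalence volume (20.24/2), i.e. the half-equivalence point.
There, n(HA) = n(A^-), so pH = pKa = -log(1.4 x 10^-4) = 3.85.

3.85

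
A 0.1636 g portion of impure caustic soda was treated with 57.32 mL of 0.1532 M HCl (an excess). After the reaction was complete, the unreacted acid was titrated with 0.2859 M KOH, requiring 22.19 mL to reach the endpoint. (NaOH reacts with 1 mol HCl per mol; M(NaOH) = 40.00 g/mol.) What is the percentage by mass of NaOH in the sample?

Total n(HCl) added = 0.1532 x 0.05732 = 0.008781 mol.
n(KOH) used = 0.2859 x 0.02219 = 0.006344 mol, which equals the excess n(HCl).
So n(HCl) consumed by the sample = 0.008781 - 0.006344 = 0.002437 mol.
n(NaOH) = 0.002437 / 1 = 0.002437 mol.
mass NaOH = 0.002437 x 40.00 = 0.09749 g, so %NaOH = 0.09749/0.1636 x 100 = 59.6%.

59.6%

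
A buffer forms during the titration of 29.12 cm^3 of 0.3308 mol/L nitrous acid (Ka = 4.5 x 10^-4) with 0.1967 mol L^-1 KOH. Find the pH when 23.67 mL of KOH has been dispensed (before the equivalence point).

3.32

Initial n(HNO2) = 0.3308 x 0.02912 = 0.009633 mol.
n(KOH) added = 0.1967 x 0.02367 = 0.004656 mol, converting that many moles of HNO2 to NO2-.
Remaining n(HNO2) = 0.004977 mol; n(NO2-) = 0.004656 mol.
By Henderson-Hasselbalch, pH = pKa + log([A^-]/[HA]) = 3.35 + log(0.004656/0.004977) = 3.35 + (-0.03) = 3.32.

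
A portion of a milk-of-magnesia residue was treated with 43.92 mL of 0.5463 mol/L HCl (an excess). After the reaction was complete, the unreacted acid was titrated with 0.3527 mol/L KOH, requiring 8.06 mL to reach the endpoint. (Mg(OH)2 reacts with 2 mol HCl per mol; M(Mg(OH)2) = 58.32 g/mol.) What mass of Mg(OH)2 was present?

Total n(HCl) added = 0.5463 x 0.04392 = 0.02399 mol.
n(KOH) used = 0.3527 x 0.008060 = 0.002843 mol, which equals the excess n(HCl).
So n(HCl) consumed by the sample = 0.02399 - 0.002843 = 0.02115 mol.
n(Mg(OH)2) = 0.02115 / 2 = 0.01058 mol.
mass = 0.01058 mol x 58.32 g/mol = 0.617 g.

0.617 g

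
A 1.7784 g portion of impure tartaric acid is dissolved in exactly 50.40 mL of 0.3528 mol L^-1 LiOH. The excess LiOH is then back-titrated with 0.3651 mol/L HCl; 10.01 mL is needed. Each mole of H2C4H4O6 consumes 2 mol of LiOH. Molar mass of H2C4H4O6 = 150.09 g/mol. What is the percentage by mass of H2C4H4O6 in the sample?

59.6%

Total n(LiOH) added = 0.3528 x 0.05040 = 0.01778 mol.
n(HCl) used = 0.3651 x 0.01001 = 0.003655 mol, which equals the excess n(LiOH).
So n(LiOH) consumed by the sample = 0.01778 - 0.003655 = 0.01413 mol.
n(H2C4H4O6) = 0.01413 / 2 = 0.007063 mol.
mass H2C4H4O6 = 0.007063 x 150.09 = 1.060 g, so %H2C4H4O6 = 1.060/1.7784 x 100 = 59.6%.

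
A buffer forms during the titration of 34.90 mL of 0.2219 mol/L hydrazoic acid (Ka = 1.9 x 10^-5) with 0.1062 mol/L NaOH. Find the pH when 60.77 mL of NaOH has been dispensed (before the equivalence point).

Initial n(HN3) = 0.2219 x 0.03490 = 0.007744 mol.
n(NaOH) added = 0.1062 x 0.06077 = 0.006454 mol, converting that many moles of HN3 to N3-.
Remaining n(HN3) = 0.001291 mol; n(N3-) = 0.006454 mol.
By Henderson-Hasselbalch, pH = pKa + log([A^-]/[HA]) = 4.72 + log(0.006454/0.001291) = 4.72 + (+0.70) = 5.42.

5.42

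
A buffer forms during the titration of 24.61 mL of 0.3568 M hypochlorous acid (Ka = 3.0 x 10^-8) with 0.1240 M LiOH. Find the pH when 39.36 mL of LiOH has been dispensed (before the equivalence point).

Initial n(HClO) = 0.3568 x 0.02461 = 0.008781 mol.
n(LiOH) added = 0.1240 x 0.03936 = 0.004881 mol, converting that many moles of HClO to ClO-.
Remaining n(HClO) = 0.003900 mol; n(ClO-) = 0.004881 mol.
By Henderson-Hasselbalch, pH = pKa + log([A^-]/[HA]) = 7.52 + log(0.004881/0.003900) = 7.52 + (+0.10) = 7.62.

7.62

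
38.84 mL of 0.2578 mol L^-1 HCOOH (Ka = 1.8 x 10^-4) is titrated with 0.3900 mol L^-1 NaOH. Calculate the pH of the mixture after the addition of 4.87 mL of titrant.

Initial n(HCOOH) = 0.2578 x 0.03884 = 0.01001 mol.
n(NaOH) added = 0.3900 x 0.004870 = 0.001899 mol, converting that many moles of HCOOH to HCOO-.
Remaining n(HCOOH) = 0.008114 mol; n(HCOO-) = 0.001899 mol.
By Henderson-Hasselbalch, pH = pKa + log([A^-]/[HA]) = 3.74 + log(0.001899/0.008114) = 3.74 + (-0.63) = 3.11.

3.11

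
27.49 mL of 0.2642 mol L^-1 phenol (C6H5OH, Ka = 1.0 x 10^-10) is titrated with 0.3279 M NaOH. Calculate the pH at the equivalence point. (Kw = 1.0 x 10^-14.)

11.58

n(C6H5OH) = 0.2642 x 0.02749 = 0.007263 mol; V(NaOH) at equivalence = 0.007263/0.3279 = 0.02215 L.
At equivalence all the acid is converted to C6H5O-; total volume = 0.02749 + 0.02215 = 0.04964 L, so [C6H5O-] = 0.007263/0.04964 = 0.1463 M.
Kb = Kw/Ka = 1.0e-14 / 1.0 x 10^-10 = 0.000100.
[OH^-] = sqrt(Kb x [C6H5O-]) = sqrt(0.000100 x 0.1463) = 0.00383 M.
pOH = 2.42, so pH = 14.00 - 2.42 = 11.58.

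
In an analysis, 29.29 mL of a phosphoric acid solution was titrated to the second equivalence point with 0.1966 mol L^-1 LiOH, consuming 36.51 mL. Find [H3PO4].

0.123 M

n(LiOH) = 0.1966 x 0.03651 = 0.007178 mol.
At the second equivalence point, 2 mol OH^- react per mol H3PO4, so n(H3PO4) = 0.007178 / 2 = 0.003589 mol.
[H3PO4] = 0.003589 / 0.02929 L = 0.123 M.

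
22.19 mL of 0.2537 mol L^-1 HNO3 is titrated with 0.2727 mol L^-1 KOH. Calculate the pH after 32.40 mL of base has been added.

n(acid) = 0.2537 x 0.02219 = 0.005630 mol; n(KOH) added = 0.2727 x 0.03240 = 0.008835 mol.
Base is in excess by 0.008835 - 0.005630 = 0.003206 mol in a total volume of 0.05459 L.
[OH^-] = 0.003206/0.05459 = 0.05873 M, so pOH = 1.23 and pH = 14.00 - 1.23 = 12.77.

12.77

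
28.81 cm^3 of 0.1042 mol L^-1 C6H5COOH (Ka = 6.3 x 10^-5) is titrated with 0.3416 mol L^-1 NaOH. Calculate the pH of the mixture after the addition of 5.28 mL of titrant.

4.38

Initial n(C6H5COOH) = 0.1042 x 0.02881 = 0.003002 mol.
n(NaOH) added = 0.3416 x 0.005280 = 0.001804 mol, converting that many moles of C6H5COOH to C6H5COO-.
Remaining n(C6H5COOH) = 0.001198 mol; n(C6H5COO-) = 0.001804 mol.
By Henderson-Hasselbalch, pH = pKa + log([A^-]/[HA]) = 4.20 + log(0.001804/0.001198) = 4.20 + (+0.18) = 4.38.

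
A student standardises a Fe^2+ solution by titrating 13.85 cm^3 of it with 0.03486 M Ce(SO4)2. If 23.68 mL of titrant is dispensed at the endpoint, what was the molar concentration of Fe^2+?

0.0596 M

n(Ce(SO4)2) = 0.03486 x 0.02368 = 0.0008255 mol.
From the balanced equation, 1 mol Ce(SO4)2 reacts with 1 mol Fe^2+, so n(Fe^2+) = 0.0008255 x 1/1 = 0.0008255 mol.
[Fe^2+] = 0.0008255 / 0.01385 L = 0.0596 M.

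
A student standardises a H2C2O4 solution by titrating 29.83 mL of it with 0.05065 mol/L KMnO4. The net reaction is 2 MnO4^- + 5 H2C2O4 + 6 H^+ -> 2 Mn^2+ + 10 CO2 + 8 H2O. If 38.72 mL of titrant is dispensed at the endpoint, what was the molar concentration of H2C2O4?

n(KMnO4) = 0.05065 x 0.03872 = 0.001961 mol.
From the balanced equation, 2 mol KMnO4 reacts with 5 mol H2C2O4, so n(H2C2O4) = 0.001961 x 5/2 = 0.004903 mol.
[H2C2O4] = 0.004903 / 0.02983 L = 0.164 M.

0.164 M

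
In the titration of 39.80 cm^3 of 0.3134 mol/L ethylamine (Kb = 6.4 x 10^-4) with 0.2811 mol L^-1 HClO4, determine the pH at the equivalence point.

n(C2H5NH2) = 0.3134 x 0.03980 = 0.01247 mol; V(HClO4) at equivalence = 0.01247/0.2811 = 0.04437 L.
At equivalence the base is fully converted to C2H5NH3+; total volume = 0.08417 L, so [C2H5NH3+] = 0.01247/0.08417 = 0.1482 M.
Ka(C2H5NH3+) = Kw/Kb = 1.0e-14 / 6.4 x 10^-4 = 1.56e-11.
[H^+] = sqrt(Ka x [C2H5NH3+]) = sqrt(1.56e-11 x 0.1482) = 1.52e-6 M.
pH = -log(1.52e-6) = 5.82.

5.82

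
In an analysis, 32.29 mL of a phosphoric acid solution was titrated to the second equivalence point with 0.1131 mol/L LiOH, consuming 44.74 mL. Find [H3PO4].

0.0784 M

n(LiOH) = 0.1131 x 0.04474 = 0.005060 mol.
At the second equivalence point, 2 mol OH^- react per mol H3PO4, so n(H3PO4) = 0.005060 / 2 = 0.002530 mol.
[H3PO4] = 0.002530 / 0.03229 L = 0.0784 M.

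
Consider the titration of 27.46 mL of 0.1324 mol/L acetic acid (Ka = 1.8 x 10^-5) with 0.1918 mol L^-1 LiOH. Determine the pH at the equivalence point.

n(CH3COOH) = 0.1324 x 0.02746 = 0.003636 mol; V(LiOH) at equivalence = 0.003636/0.1918 = 0.01896 L.
At equivalence all the acid is converted to CH3COO-; total volume = 0.02746 + 0.01896 = 0.04642 L, so [CH3COO-] = 0.003636/0.04642 = 0.07833 M.
Kb = Kw/Ka = 1.0e-14 / 1.8 x 10^-5 = 5.56e-10.
[OH^-] = sqrt(Kb x [CH3COO-]) = sqrt(5.56e-10 x 0.07833) = 6.60e-6 M.
pOH = 5.18, so pH = 14.00 - 5.18 = 8.82.

8.82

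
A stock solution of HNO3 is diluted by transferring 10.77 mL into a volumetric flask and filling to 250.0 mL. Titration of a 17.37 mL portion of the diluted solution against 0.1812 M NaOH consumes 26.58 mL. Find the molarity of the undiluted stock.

6.44 M

n(NaOH) = 0.1812 x 0.02658 = 0.004816 mol.
n(HNO3) in the aliquot = 0.004816 mol.
[diluted HNO3] = 0.004816 / 0.01737 = 0.2773 M.
Dilution factor = 250.0/10.77 = 23.21, so [stock] = 0.2773 x 23.21 = 6.44 M.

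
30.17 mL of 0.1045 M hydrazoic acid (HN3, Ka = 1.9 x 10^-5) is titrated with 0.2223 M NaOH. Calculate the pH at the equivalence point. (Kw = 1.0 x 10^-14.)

8.79

n(HN3) = 0.1045 x 0.03017 = 0.003153 mol; V(NaOH) at equivalence = 0.003153/0.2223 = 0.01418 L.
At equivalence all the acid is converted to N3-; total volume = 0.03017 + 0.01418 = 0.04435 L, so [N3-] = 0.003153/0.04435 = 0.07108 M.
Kb = Kw/Ka = 1.0e-14 / 1.9 x 10^-5 = 5.26e-10.
[OH^-] = sqrt(Kb x [N3-]) = sqrt(5.26e-10 x 0.07108) = 6.12e-6 M.
pOH = 5.21, so pH = 14.00 - 5.21 = 8.79.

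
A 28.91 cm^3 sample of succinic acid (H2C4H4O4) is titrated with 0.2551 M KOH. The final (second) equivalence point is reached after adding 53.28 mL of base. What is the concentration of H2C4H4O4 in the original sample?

0.235 M

n(KOH) = 0.2551 x 0.05328 = 0.01359 mol.
At the final (second) equivalence point, 2 mol OH^- react per mol H2C4H4O4, so n(H2C4H4O4) = 0.01359 / 2 = 0.006796 mol.
[H2C4H4O4] = 0.006796 / 0.02891 L = 0.235 M.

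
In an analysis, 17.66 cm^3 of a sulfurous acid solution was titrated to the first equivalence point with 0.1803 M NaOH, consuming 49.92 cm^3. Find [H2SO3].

0.510 M

n(NaOH) = 0.1803 x 0.04992 = 0.009001 mol.
At the first equivalence point, 1 mol OH^- react per mol H2SO3, so n(H2SO3) = 0.009001 / 1 = 0.009001 mol.
[H2SO3] = 0.009001 / 0.01766 L = 0.510 M.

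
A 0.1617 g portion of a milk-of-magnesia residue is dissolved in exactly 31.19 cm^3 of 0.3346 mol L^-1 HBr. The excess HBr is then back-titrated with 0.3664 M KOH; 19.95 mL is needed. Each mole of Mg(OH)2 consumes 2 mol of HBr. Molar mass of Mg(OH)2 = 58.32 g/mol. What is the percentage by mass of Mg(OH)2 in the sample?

Total n(HBr) added = 0.3346 x 0.03119 = 0.01044 mol.
n(KOH) used = 0.3664 x 0.01995 = 0.007310 mol, which equals the excess n(HBr).
So n(HBr) consumed by the sample = 0.01044 - 0.007310 = 0.003126 mol.
n(Mg(OH)2) = 0.003126 / 2 = 0.001563 mol.
mass Mg(OH)2 = 0.001563 x 58.32 = 0.09117 g, so %Mg(OH)2 = 0.09117/0.1617 x 100 = 56.4%.

56.4%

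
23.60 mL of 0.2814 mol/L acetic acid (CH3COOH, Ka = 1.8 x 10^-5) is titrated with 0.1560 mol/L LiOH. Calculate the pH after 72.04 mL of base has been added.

n(acid) = 0.2814 x 0.02360 = 0.006641 mol; n(LiOH) added = 0.1560 x 0.07204 = 0.01124 mol.
Base is in excess by 0.01124 - 0.006641 = 0.004597 mol in a total volume of 0.09564 L.
[OH^-] = 0.004597/0.09564 = 0.04807 M, so pOH = 1.32 and pH = 14.00 - 1.32 = 12.68.

12.68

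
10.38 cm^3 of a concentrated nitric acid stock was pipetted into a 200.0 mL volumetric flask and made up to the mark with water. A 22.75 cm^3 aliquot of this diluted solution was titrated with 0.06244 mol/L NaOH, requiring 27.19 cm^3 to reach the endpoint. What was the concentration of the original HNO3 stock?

n(NaOH) = 0.06244 x 0.02719 = 0.001698 mol.
n(HNO3) in the aliquot = 0.001698 mol.
[diluted HNO3] = 0.001698 / 0.02275 = 0.07463 M.
Dilution factor = 200.0/10.38 = 19.27, so [stock] = 0.07463 x 19.27 = 1.44 M.

1.44 M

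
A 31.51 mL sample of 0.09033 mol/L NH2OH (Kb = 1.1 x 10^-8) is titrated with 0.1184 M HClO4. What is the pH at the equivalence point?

n(NH2OH) = 0.09033 x 0.03151 = 0.002846 mol; V(HClO4) at equivalence = 0.002846/0.1184 = 0.02404 L.
At equivalence the base is fully converted to NH3OH+; total volume = 0.05555 L, so [NH3OH+] = 0.002846/0.05555 = 0.05124 M.
Ka(NH3OH+) = Kw/Kb = 1.0e-14 / 1.1 x 10^-8 = 9.09e-7.
[H^+] = sqrt(Ka x [NH3OH+]) = sqrt(9.09e-7 x 0.05124) = 0.000216 M.
pH = -log(0.000216) = 3.67.

3.67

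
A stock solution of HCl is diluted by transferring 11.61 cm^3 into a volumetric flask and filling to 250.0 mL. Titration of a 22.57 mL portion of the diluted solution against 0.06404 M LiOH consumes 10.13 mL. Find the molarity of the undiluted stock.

n(LiOH) = 0.06404 x 0.01013 = 0.0006487 mol.
n(HCl) in the aliquot = 0.0006487 mol.
[diluted HCl] = 0.0006487 / 0.02257 = 0.02874 M.
Dilution factor = 250.0/11.61 = 21.53, so [stock] = 0.02874 x 21.53 = 0.619 M.

0.619 M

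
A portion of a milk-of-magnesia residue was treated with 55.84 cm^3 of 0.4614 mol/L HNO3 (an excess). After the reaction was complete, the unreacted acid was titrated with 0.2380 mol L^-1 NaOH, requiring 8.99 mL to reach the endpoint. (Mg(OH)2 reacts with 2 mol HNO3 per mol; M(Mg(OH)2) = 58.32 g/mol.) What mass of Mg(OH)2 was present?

Total n(HNO3) added = 0.4614 x 0.05584 = 0.02576 mol.
n(NaOH) used = 0.2380 x 0.008990 = 0.002140 mol, which equals the excess n(HNO3).
So n(HNO3) consumed by the sample = 0.02576 - 0.002140 = 0.02362 mol.
n(Mg(OH)2) = 0.02362 / 2 = 0.01181 mol.
mass = 0.01181 mol x 58.32 g/mol = 0.689 g.

0.689 g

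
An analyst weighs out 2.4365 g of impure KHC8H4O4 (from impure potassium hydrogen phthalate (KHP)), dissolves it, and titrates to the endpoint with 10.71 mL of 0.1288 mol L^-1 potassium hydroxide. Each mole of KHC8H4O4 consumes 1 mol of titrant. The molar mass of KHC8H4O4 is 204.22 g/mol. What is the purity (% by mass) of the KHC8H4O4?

n(KOH) = 0.1288 x 0.01071 = 0.001379 mol.
n(KHC8H4O4) = 0.001379 / 1 = 0.001379 mol.
mass of KHC8H4O4 = 0.001379 x 204.22 = 0.2817 g.
% purity = 0.2817 / 2.4365 x 100 = 11.6%.

11.6%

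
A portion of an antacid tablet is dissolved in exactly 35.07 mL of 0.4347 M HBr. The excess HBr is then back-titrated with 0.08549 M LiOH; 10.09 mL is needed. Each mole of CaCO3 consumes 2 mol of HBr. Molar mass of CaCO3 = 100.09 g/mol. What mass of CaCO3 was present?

Total n(HBr) added = 0.4347 x 0.03507 = 0.01524 mol.
n(LiOH) used = 0.08549 x 0.01009 = 0.0008626 mol, which equals the excess n(HBr).
So n(HBr) consumed by the sample = 0.01524 - 0.0008626 = 0.01438 mol.
n(CaCO3) = 0.01438 / 2 = 0.007191 mol.
mass = 0.007191 mol x 100.09 g/mol = 0.720 g.

0.720 g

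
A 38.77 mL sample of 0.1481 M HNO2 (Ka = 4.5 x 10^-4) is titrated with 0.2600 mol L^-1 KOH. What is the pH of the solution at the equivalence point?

8.16

n(HNO2) = 0.1481 x 0.03877 = 0.005742 mol; V(KOH) at equivalence = 0.005742/0.2600 = 0.02208 L.
At equivalence all the acid is converted to NO2-; total volume = 0.03877 + 0.02208 = 0.06085 L, so [NO2-] = 0.005742/0.06085 = 0.09435 M.
Kb = Kw/Ka = 1.0e-14 / 4.5 x 10^-4 = 2.22e-11.
[OH^-] = sqrt(Kb x [NO2-]) = sqrt(2.22e-11 x 0.09435) = 1.45e-6 M.
pOH = 5.84, so pH = 14.00 - 5.84 = 8.16.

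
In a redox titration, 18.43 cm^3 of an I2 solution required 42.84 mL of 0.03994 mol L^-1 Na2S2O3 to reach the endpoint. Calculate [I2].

n(Na2S2O3) = 0.03994 x 0.04284 = 0.001711 mol.
From the balanced equation, 2 mol Na2S2O3 reacts with 1 mol I2, so n(I2) = 0.001711 x 1/2 = 0.0008555 mol.
[I2] = 0.0008555 / 0.01843 L = 0.0464 M.

0.0464 M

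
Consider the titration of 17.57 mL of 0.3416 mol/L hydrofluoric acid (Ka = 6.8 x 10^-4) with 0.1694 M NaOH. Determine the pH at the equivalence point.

n(HF) = 0.3416 x 0.01757 = 0.006002 mol; V(NaOH) at equivalence = 0.006002/0.1694 = 0.03543 L.
At equivalence all the acid is converted to F-; total volume = 0.01757 + 0.03543 = 0.05300 L, so [F-] = 0.006002/0.05300 = 0.1132 M.
Kb = Kw/Ka = 1.0e-14 / 6.8 x 10^-4 = 1.47e-11.
[OH^-] = sqrt(Kb x [F-]) = sqrt(1.47e-11 x 0.1132) = 1.29e-6 M.
pOH = 5.89, so pH = 14.00 - 5.89 = 8.11.

8.11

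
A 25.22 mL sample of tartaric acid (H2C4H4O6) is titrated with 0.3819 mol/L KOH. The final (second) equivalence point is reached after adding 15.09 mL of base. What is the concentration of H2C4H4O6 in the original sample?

n(KOH) = 0.3819 x 0.01509 = 0.005763 mol.
At the final (second) equivalence point, 2 mol OH^- react per mol H2C4H4O6, so n(H2C4H4O6) = 0.005763 / 2 = 0.002881 mol.
[H2C4H4O6] = 0.002881 / 0.02522 L = 0.114 M.

0.114 M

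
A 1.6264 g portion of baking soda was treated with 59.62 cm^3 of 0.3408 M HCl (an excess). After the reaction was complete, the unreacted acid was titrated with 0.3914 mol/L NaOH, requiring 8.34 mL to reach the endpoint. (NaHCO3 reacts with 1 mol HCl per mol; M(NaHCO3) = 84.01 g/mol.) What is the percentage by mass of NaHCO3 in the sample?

Total n(HCl) added = 0.3408 x 0.05962 = 0.02032 mol.
n(NaOH) used = 0.3914 x 0.008340 = 0.003264 mol, which equals the excess n(HCl).
So n(HCl) consumed by the sample = 0.02032 - 0.003264 = 0.01705 mol.
n(NaHCO3) = 0.01705 / 1 = 0.01705 mol.
mass NaHCO3 = 0.01705 x 84.01 = 1.433 g, so %NaHCO3 = 1.433/1.6264 x 100 = 88.1%.

88.1%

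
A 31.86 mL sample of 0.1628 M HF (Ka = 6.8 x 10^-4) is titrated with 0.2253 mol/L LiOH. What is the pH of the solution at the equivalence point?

8.07

n(HF) = 0.1628 x 0.03186 = 0.005187 mol; V(LiOH) at equivalence = 0.005187/0.2253 = 0.02302 L.
At equivalence all the acid is converted to F-; total volume = 0.03186 + 0.02302 = 0.05488 L, so [F-] = 0.005187/0.05488 = 0.09451 M.
Kb = Kw/Ka = 1.0e-14 / 6.8 x 10^-4 = 1.47e-11.
[OH^-] = sqrt(Kb x [F-]) = sqrt(1.47e-11 x 0.09451) = 1.18e-6 M.
pOH = 5.93, so pH = 14.00 - 5.93 = 8.07.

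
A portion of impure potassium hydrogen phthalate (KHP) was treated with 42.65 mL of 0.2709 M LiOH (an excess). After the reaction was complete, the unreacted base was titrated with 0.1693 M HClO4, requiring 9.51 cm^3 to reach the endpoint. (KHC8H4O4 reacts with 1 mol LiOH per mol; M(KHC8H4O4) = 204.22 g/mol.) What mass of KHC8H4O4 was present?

Total n(LiOH) added = 0.2709 x 0.04265 = 0.01155 mol.
n(HClO4) used = 0.1693 x 0.009510 = 0.001610 mol, which equals the excess n(LiOH).
So n(LiOH) consumed by the sample = 0.01155 - 0.001610 = 0.009944 mol.
n(KHC8H4O4) = 0.009944 / 1 = 0.009944 mol.
mass = 0.009944 mol x 204.22 g/mol = 2.03 g.

2.03 g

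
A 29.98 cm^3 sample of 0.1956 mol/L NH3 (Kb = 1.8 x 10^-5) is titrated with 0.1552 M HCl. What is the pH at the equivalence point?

n(NH3) = 0.1956 x 0.02998 = 0.005864 mol; V(HCl) at equivalence = 0.005864/0.1552 = 0.03778 L.
At equivalence the base is fully converted to NH4+; total volume = 0.06776 L, so [NH4+] = 0.005864/0.06776 = 0.08654 M.
Ka(NH4+) = Kw/Kb = 1.0e-14 / 1.8 x 10^-5 = 5.56e-10.
[H^+] = sqrt(Ka x [NH4+]) = sqrt(5.56e-10 x 0.08654) = 6.93e-6 M.
pH = -log(6.93e-6) = 5.16.

5.16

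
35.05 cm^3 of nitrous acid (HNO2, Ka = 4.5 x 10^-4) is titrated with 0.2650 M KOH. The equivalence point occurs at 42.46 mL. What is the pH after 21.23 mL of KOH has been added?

21.23 mL is exactly half the equivalence volume (42.46/2), i.e. the half-equivalence point.
There, n(HA) = n(A^-), so pH = pKa = -log(4.5 x 10^-4) = 3.35.

3.35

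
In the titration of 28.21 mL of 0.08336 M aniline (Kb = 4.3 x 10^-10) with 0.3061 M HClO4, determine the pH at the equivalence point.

2.91

n(C6H5NH2) = 0.08336 x 0.02821 = 0.002352 mol; V(HClO4) at equivalence = 0.002352/0.3061 = 0.007682 L.
At equivalence the base is fully converted to C6H5NH3+; total volume = 0.03589 L, so [C6H5NH3+] = 0.002352/0.03589 = 0.06552 M.
Ka(C6H5NH3+) = Kw/Kb = 1.0e-14 / 4.3 x 10^-10 = 2.33e-5.
[H^+] = sqrt(Ka x [C6H5NH3+]) = sqrt(2.33e-5 x 0.06552) = 0.00123 M.
pH = -log(0.00123) = 2.91.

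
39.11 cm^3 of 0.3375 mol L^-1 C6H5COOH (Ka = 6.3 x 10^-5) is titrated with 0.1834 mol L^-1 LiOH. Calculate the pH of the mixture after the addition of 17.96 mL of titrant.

3.72

Initial n(C6H5COOH) = 0.3375 x 0.03911 = 0.01320 mol.
n(LiOH) added = 0.1834 x 0.01796 = 0.003294 mol, converting that many moles of C6H5COOH to C6H5COO-.
Remaining n(C6H5COOH) = 0.009906 mol; n(C6H5COO-) = 0.003294 mol.
By Henderson-Hasselbalch, pH = pKa + log([A^-]/[HA]) = 4.20 + log(0.003294/0.009906) = 4.20 + (-0.48) = 3.72.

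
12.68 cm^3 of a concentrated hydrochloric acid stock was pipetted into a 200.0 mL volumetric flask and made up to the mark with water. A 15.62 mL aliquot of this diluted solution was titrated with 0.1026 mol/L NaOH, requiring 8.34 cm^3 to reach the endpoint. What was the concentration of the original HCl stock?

0.864 M

n(NaOH) = 0.1026 x 0.008340 = 0.0008557 mol.
n(HCl) in the aliquot = 0.0008557 mol.
[diluted HCl] = 0.0008557 / 0.01562 = 0.05478 M.
Dilution factor = 200.0/12.68 = 15.77, so [stock] = 0.05478 x 15.77 = 0.864 M.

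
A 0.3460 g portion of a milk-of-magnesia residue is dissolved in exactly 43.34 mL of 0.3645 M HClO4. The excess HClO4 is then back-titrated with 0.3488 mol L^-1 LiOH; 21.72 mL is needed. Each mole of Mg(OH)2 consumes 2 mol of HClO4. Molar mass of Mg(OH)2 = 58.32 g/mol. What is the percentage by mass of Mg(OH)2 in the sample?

69.3%

Total n(HClO4) added = 0.3645 x 0.04334 = 0.01580 mol.
n(LiOH) used = 0.3488 x 0.02172 = 0.007576 mol, which equals the excess n(HClO4).
So n(HClO4) consumed by the sample = 0.01580 - 0.007576 = 0.008221 mol.
n(Mg(OH)2) = 0.008221 / 2 = 0.004111 mol.
mass Mg(OH)2 = 0.004111 x 58.32 = 0.2397 g, so %Mg(OH)2 = 0.2397/0.3460 x 100 = 69.3%.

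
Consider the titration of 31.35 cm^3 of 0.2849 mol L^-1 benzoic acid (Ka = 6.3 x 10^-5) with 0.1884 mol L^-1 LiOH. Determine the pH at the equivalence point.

n(C6H5COOH) = 0.2849 x 0.03135 = 0.008932 mol; V(LiOH) at equivalence = 0.008932/0.1884 = 0.04741 L.
At equivalence all the acid is converted to C6H5COO-; total volume = 0.03135 + 0.04741 = 0.07876 L, so [C6H5COO-] = 0.008932/0.07876 = 0.1134 M.
Kb = Kw/Ka = 1.0e-14 / 6.3 x 10^-5 = 1.59e-10.
[OH^-] = sqrt(Kb x [C6H5COO-]) = sqrt(1.59e-10 x 0.1134) = 4.24e-6 M.
pOH = 5.37, so pH = 14.00 - 5.37 = 8.63.

8.63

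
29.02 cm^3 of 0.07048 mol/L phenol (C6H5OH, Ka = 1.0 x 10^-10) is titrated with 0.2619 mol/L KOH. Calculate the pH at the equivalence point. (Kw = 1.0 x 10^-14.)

11.37

n(C6H5OH) = 0.07048 x 0.02902 = 0.002045 mol; V(KOH) at equivalence = 0.002045/0.2619 = 0.007810 L.
At equivalence all the acid is converted to C6H5O-; total volume = 0.02902 + 0.007810 = 0.03683 L, so [C6H5O-] = 0.002045/0.03683 = 0.05553 M.
Kb = Kw/Ka = 1.0e-14 / 1.0 x 10^-10 = 0.000100.
[OH^-] = sqrt(Kb x [C6H5O-]) = sqrt(0.000100 x 0.05553) = 0.00236 M.
pOH = 2.63, so pH = 14.00 - 2.63 = 11.37.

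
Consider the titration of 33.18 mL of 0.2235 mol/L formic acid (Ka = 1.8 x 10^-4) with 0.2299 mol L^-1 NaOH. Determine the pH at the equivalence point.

n(HCOOH) = 0.2235 x 0.03318 = 0.007416 mol; V(NaOH) at equivalence = 0.007416/0.2299 = 0.03226 L.
At equivalence all the acid is converted to HCOO-; total volume = 0.03318 + 0.03226 = 0.06544 L, so [HCOO-] = 0.007416/0.06544 = 0.1133 M.
Kb = Kw/Ka = 1.0e-14 / 1.8 x 10^-4 = 5.56e-11.
[OH^-] = sqrt(Kb x [HCOO-]) = sqrt(5.56e-11 x 0.1133) = 2.51e-6 M.
pOH = 5.60, so pH = 14.00 - 5.60 = 8.40.

8.40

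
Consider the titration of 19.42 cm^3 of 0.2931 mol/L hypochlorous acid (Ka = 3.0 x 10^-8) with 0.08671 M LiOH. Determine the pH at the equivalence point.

n(HClO) = 0.2931 x 0.01942 = 0.005692 mol; V(LiOH) at equivalence = 0.005692/0.08671 = 0.06564 L.
At equivalence all the acid is converted to ClO-; total volume = 0.01942 + 0.06564 = 0.08506 L, so [ClO-] = 0.005692/0.08506 = 0.06691 M.
Kb = Kw/Ka = 1.0e-14 / 3.0 x 10^-8 = 3.33e-7.
[OH^-] = sqrt(Kb x [ClO-]) = sqrt(3.33e-7 x 0.06691) = 0.000149 M.
pOH = 3.83, so pH = 14.00 - 3.83 = 10.17.

10.17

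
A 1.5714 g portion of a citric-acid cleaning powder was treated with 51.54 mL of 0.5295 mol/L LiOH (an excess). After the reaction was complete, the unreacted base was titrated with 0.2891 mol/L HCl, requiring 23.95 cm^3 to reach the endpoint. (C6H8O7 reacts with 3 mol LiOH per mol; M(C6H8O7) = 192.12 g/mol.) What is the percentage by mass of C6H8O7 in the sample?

Total n(LiOH) added = 0.5295 x 0.05154 = 0.02729 mol.
n(HCl) used = 0.2891 x 0.02395 = 0.006924 mol, which equals the excess n(LiOH).
So n(LiOH) consumed by the sample = 0.02729 - 0.006924 = 0.02037 mol.
n(C6H8O7) = 0.02037 / 3 = 0.006789 mol.
mass C6H8O7 = 0.006789 x 192.12 = 1.304 g, so %C6H8O7 = 1.304/1.5714 x 100 = 83.0%.

83.0%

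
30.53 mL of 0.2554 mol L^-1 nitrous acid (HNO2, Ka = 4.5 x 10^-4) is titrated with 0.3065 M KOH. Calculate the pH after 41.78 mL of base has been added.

12.84

n(acid) = 0.2554 x 0.03053 = 0.007797 mol; n(KOH) added = 0.3065 x 0.04178 = 0.01281 mol.
Base is in excess by 0.01281 - 0.007797 = 0.005008 mol in a total volume of 0.07231 L.
[OH^-] = 0.005008/0.07231 = 0.06926 M, so pOH = 1.16 and pH = 14.00 - 1.16 = 12.84.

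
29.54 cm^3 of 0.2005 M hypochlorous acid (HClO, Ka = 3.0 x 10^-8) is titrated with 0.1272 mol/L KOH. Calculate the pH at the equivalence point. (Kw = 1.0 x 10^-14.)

n(HClO) = 0.2005 x 0.02954 = 0.005923 mol; V(KOH) at equivalence = 0.005923/0.1272 = 0.04656 L.
At equivalence all the acid is converted to ClO-; total volume = 0.02954 + 0.04656 = 0.07610 L, so [ClO-] = 0.005923/0.07610 = 0.07783 M.
Kb = Kw/Ka = 1.0e-14 / 3.0 x 10^-8 = 3.33e-7.
[OH^-] = sqrt(Kb x [ClO-]) = sqrt(3.33e-7 x 0.07783) = 0.000161 M.
pOH = 3.79, so pH = 14.00 - 3.79 = 10.21.

10.21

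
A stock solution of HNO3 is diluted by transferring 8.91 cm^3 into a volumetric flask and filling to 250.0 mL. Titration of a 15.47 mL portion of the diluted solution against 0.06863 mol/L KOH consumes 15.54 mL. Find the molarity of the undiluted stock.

n(KOH) = 0.06863 x 0.01554 = 0.001067 mol.
n(HNO3) in the aliquot = 0.001067 mol.
[diluted HNO3] = 0.001067 / 0.01547 = 0.06894 M.
Dilution factor = 250.0/8.910 = 28.06, so [stock] = 0.06894 x 28.06 = 1.93 M.

1.93 M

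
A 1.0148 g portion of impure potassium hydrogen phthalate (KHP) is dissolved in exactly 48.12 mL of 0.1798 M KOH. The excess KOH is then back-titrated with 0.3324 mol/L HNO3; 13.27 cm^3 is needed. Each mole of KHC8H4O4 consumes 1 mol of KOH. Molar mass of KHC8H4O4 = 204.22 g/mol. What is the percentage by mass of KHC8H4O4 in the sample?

85.3%

Total n(KOH) added = 0.1798 x 0.04812 = 0.008652 mol.
n(HNO3) used = 0.3324 x 0.01327 = 0.004411 mol, which equals the excess n(KOH).
So n(KOH) consumed by the sample = 0.008652 - 0.004411 = 0.004241 mol.
n(KHC8H4O4) = 0.004241 / 1 = 0.004241 mol.
mass KHC8H4O4 = 0.004241 x 204.22 = 0.8661 g, so %KHC8H4O4 = 0.8661/1.0148 x 100 = 85.3%.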